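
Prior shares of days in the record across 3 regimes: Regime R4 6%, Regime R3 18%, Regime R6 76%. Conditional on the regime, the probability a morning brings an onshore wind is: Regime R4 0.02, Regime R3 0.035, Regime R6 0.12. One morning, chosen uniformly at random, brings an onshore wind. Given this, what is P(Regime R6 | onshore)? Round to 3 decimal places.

Prior × likelihood for each hypothesis:
  Regime R4: 0.06 × 0.02 = 0.0012
  Regime R3: 0.18 × 0.035 = 0.0063
  Regime R6: 0.76 × 0.12 = 0.0912
Sum = 0.0987.
P(Regime R6 | evidence) = 0.0912 / 0.0987 ≈ 0.924.

0.924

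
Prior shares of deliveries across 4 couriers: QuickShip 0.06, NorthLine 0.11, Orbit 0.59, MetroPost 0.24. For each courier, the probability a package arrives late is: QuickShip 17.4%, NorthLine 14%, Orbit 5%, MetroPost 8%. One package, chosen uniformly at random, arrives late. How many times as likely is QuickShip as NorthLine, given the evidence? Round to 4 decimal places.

0.6779

Compute prior × likelihood for every hypothesis:
  QuickShip: 0.06 × 0.174 = 0.01044
  NorthLine: 0.11 × 0.14 = 0.0154
  Orbit: 0.59 × 0.05 = 0.0295
  MetroPost: 0.24 × 0.08 = 0.0192
Total = 0.07454.
The ratio is 0.01044 / 0.0154 (the normalizer cancels) = 0.6779.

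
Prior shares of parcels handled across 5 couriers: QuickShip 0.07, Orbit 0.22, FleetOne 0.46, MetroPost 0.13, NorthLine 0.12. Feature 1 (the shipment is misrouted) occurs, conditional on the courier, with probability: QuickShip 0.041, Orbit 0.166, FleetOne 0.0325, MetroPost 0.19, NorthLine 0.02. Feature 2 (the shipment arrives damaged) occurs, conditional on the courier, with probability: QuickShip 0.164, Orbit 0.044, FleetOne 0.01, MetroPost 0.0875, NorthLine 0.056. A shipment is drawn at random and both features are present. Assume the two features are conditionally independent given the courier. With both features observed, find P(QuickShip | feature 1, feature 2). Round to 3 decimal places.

By Bayes' rule, posterior ∝ prior × likelihood:
  QuickShip: 0.07 × 0.041 × 0.164 = 0.00047068
  Orbit: 0.22 × 0.166 × 0.044 = 0.00160688
  FleetOne: 0.46 × 0.0325 × 0.01 = 0.0001495
  MetroPost: 0.13 × 0.19 × 0.0875 = 0.00216125
  NorthLine: 0.12 × 0.02 × 0.056 = 0.0001344
Sum = 0.00452271.
P(QuickShip | evidence) = 0.00047068 / 0.00452271 ≈ 0.104.

0.104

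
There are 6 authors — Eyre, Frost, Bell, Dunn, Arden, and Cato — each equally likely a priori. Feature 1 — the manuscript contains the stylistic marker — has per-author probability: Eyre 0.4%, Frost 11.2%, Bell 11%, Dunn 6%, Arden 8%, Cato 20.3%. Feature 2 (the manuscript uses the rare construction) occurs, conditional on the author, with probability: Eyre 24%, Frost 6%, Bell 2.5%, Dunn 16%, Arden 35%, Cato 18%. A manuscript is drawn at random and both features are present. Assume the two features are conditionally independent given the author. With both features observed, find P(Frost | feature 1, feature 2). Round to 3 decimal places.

With a uniform prior (1/6 each), posterior ∝ likelihood:
  Eyre: 0.004 × 0.24 = 0.00096
  Frost: 0.112 × 0.06 = 0.00672
  Bell: 0.11 × 0.025 = 0.00275
  Dunn: 0.06 × 0.16 = 0.0096
  Arden: 0.08 × 0.35 = 0.028
  Cato: 0.203 × 0.18 = 0.03654
Normalizing constant = 0.08457.
P(Frost | evidence) = 0.00672 / 0.08457 ≈ 0.079.

0.079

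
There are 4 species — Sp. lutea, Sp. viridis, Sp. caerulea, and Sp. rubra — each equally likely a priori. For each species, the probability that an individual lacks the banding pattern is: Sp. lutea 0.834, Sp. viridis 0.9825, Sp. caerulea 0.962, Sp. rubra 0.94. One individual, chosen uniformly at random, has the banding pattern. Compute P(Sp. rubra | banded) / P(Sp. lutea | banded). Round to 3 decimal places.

0.361

Taking complements, P(banded | each) = Sp. lutea 0.166, Sp. viridis 0.0175, Sp. caerulea 0.038, Sp. rubra 0.06.
With a uniform prior (1/4 each), posterior ∝ likelihood:
  Sp. lutea: 0.166
  Sp. viridis: 0.0175
  Sp. caerulea: 0.038
  Sp. rubra: 0.06
Total = 0.2815.
The ratio is 0.06 / 0.166 (the normalizer cancels) = 0.361.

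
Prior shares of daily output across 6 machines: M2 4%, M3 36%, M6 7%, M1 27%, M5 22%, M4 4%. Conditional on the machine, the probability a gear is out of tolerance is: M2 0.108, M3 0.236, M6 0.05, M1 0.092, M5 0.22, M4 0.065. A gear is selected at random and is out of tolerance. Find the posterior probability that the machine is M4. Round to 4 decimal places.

Compute prior × likelihood for every hypothesis:
  M2: 0.04 × 0.108 = 0.00432
  M3: 0.36 × 0.236 = 0.08496
  M6: 0.07 × 0.05 = 0.0035
  M1: 0.27 × 0.092 = 0.02484
  M5: 0.22 × 0.22 = 0.0484
  M4: 0.04 × 0.065 = 0.0026
Total = 0.16862.
P(M4 | evidence) = 0.0026 / 0.16862 ≈ 0.0154.

0.0154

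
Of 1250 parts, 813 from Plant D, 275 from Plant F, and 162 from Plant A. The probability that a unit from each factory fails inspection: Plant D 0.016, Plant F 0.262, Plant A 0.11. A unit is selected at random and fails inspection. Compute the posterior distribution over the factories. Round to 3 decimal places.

By Bayes' rule, posterior ∝ prior × likelihood:
  Plant D: 0.6504 × 0.016 = 0.0104064
  Plant F: 0.22 × 0.262 = 0.05764
  Plant A: 0.1296 × 0.11 = 0.014256
Sum = 0.0823024.
P(Plant D | nonconforming) = 0.0104064/0.0823024 ≈ 0.126
P(Plant F | nonconforming) = 0.05764/0.0823024 ≈ 0.700
P(Plant A | nonconforming) = 0.014256/0.0823024 ≈ 0.173

Plant D 0.126, Plant F 0.700, Plant A 0.173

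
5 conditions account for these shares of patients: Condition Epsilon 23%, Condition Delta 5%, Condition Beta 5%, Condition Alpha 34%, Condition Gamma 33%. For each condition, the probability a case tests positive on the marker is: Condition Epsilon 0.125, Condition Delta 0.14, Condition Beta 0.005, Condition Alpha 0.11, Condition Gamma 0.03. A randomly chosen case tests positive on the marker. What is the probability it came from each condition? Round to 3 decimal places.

By Bayes' rule, posterior ∝ prior × likelihood:
  Condition Epsilon: 0.23 × 0.125 = 0.02875
  Condition Delta: 0.05 × 0.14 = 0.007
  Condition Beta: 0.05 × 0.005 = 0.00025
  Condition Alpha: 0.34 × 0.11 = 0.0374
  Condition Gamma: 0.33 × 0.03 = 0.0099
Sum = 0.0833.
P(Condition Epsilon | marker-positive) = 0.02875/0.0833 ≈ 0.345
P(Condition Delta | marker-positive) = 0.007/0.0833 ≈ 0.084
P(Condition Beta | marker-positive) = 0.00025/0.0833 ≈ 0.003
P(Condition Alpha | marker-positive) = 0.0374/0.0833 ≈ 0.449
P(Condition Gamma | marker-positive) = 0.0099/0.0833 ≈ 0.119

Condition Epsilon 0.345, Condition Delta 0.084, Condition Beta 0.003, Condition Alpha 0.449, Condition Gamma 0.119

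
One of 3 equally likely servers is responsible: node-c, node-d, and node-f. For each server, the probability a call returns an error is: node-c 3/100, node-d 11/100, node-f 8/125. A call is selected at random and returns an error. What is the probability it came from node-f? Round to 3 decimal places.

Since the prior is uniform, the posterior is proportional to the likelihood:
  node-c: 0.03
  node-d: 0.11
  node-f: 0.064
Sum = 0.204.
P(node-f | evidence) = 0.064 / 0.204 ≈ 0.314.

0.314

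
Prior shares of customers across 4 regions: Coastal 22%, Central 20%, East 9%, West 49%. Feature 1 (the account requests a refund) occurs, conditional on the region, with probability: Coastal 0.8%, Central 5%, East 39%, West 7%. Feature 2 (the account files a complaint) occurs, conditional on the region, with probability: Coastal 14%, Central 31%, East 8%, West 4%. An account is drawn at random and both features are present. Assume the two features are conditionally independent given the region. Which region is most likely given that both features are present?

Central

Prior × likelihood for each hypothesis:
  Coastal: 0.22 × 0.008 × 0.14 = 0.0002464
  Central: 0.2 × 0.05 × 0.31 = 0.0031
  East: 0.09 × 0.39 × 0.08 = 0.002808
  West: 0.49 × 0.07 × 0.04 = 0.001372
Total = 0.0075264.
Largest term belongs to Central, so Central is most probable.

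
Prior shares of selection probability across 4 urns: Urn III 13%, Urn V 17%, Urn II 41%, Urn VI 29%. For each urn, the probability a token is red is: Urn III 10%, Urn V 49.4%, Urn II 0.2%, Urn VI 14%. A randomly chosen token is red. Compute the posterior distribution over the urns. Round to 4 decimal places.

By Bayes' rule, posterior ∝ prior × likelihood:
  Urn III: 0.13 × 0.1 = 0.013
  Urn V: 0.17 × 0.494 = 0.08398
  Urn II: 0.41 × 0.002 = 0.00082
  Urn VI: 0.29 × 0.14 = 0.0406
Total = 0.1384.
P(Urn III | red) = 0.013/0.1384 ≈ 0.0939
P(Urn V | red) = 0.08398/0.1384 ≈ 0.6068
P(Urn II | red) = 0.00082/0.1384 ≈ 0.0059
P(Urn VI | red) = 0.0406/0.1384 ≈ 0.2934
(Check: 0.0939+0.6068+0.0059+0.2934 = 1.0000.)

Urn III 0.0939, Urn V 0.6068, Urn II 0.0059, Urn VI 0.2934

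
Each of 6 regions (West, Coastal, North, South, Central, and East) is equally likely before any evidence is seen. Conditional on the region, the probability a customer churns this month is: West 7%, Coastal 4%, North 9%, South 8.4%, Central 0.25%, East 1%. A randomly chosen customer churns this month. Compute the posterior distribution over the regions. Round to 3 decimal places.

West 0.236, Coastal 0.135, North 0.304, South 0.283, Central 0.008, East 0.034

Since the prior is uniform, the posterior is proportional to the likelihood:
  West: 0.07
  Coastal: 0.04
  North: 0.09
  South: 0.084
  Central: 0.0025
  East: 0.01
Total = 0.2965.
P(West | churn) = 0.07/0.2965 ≈ 0.236
P(Coastal | churn) = 0.04/0.2965 ≈ 0.135
P(North | churn) = 0.09/0.2965 ≈ 0.304
P(South | churn) = 0.084/0.2965 ≈ 0.283
P(Central | churn) = 0.0025/0.2965 ≈ 0.008
P(East | churn) = 0.01/0.2965 ≈ 0.034
(Check: 0.236+0.135+0.304+0.283+0.008+0.034 = 1.000.)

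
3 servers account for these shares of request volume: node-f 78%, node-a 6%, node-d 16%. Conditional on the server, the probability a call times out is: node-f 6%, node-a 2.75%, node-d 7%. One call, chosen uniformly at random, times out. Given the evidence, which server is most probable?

Compute prior × likelihood for every hypothesis:
  node-f: 0.78 × 0.06 = 0.0468
  node-a: 0.06 × 0.0275 = 0.00165
  node-d: 0.16 × 0.07 = 0.0112
Sum = 0.05965.
Largest term belongs to node-f, so node-f is most probable.

node-f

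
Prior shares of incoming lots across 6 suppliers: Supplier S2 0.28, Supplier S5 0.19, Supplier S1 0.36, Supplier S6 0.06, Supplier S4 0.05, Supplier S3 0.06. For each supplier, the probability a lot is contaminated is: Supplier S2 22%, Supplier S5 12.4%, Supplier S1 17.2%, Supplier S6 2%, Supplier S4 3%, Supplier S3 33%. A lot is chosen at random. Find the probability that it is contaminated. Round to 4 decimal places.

Unnormalized posteriors (prior × likelihood):
  Supplier S2: 0.28 × 0.22 = 0.0616
  Supplier S5: 0.19 × 0.124 = 0.02356
  Supplier S1: 0.36 × 0.172 = 0.06192
  Supplier S6: 0.06 × 0.02 = 0.0012
  Supplier S4: 0.05 × 0.03 = 0.0015
  Supplier S3: 0.06 × 0.33 = 0.0198
P(contaminated) = 0.0616 + 0.02356 + 0.06192 + 0.0012 + 0.0015 + 0.0198 = 0.16958 → 0.1696.

0.1696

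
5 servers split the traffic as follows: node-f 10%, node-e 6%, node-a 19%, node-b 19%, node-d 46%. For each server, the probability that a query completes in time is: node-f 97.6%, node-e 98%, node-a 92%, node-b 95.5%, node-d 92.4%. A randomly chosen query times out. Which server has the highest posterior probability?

node-d

Taking complements, P(timeout | each) = node-f 0.024, node-e 0.02, node-a 0.08, node-b 0.045, node-d 0.076.
Prior × likelihood for each hypothesis:
  node-f: 0.1 × 0.024 = 0.0024
  node-e: 0.06 × 0.02 = 0.0012
  node-a: 0.19 × 0.08 = 0.0152
  node-b: 0.19 × 0.045 = 0.00855
  node-d: 0.46 × 0.076 = 0.03496
Total = 0.06231.
Largest term belongs to node-d, so node-d is most probable.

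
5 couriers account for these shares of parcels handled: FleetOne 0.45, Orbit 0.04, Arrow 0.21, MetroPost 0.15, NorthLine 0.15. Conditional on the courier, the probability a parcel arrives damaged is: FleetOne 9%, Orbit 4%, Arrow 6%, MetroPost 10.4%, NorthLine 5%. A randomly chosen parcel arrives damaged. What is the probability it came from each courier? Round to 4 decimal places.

Compute prior × likelihood for every hypothesis:
  FleetOne: 0.45 × 0.09 = 0.0405
  Orbit: 0.04 × 0.04 = 0.0016
  Arrow: 0.21 × 0.06 = 0.0126
  MetroPost: 0.15 × 0.104 = 0.0156
  NorthLine: 0.15 × 0.05 = 0.0075
Normalizing constant = 0.0778.
P(FleetOne | damaged) = 0.0405/0.0778 ≈ 0.5206
P(Orbit | damaged) = 0.0016/0.0778 ≈ 0.0206
P(Arrow | damaged) = 0.0126/0.0778 ≈ 0.1620
P(MetroPost | damaged) = 0.0156/0.0778 ≈ 0.2005
P(NorthLine | damaged) = 0.0075/0.0778 ≈ 0.0964

FleetOne 0.5206, Orbit 0.0206, Arrow 0.1620, MetroPost 0.2005, NorthLine 0.0964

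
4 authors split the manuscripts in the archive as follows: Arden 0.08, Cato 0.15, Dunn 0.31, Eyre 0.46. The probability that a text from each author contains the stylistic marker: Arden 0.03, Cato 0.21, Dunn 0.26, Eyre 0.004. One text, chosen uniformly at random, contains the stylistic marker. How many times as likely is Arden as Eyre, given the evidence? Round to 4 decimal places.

1.3043

Unnormalized posteriors (prior × likelihood):
  Arden: 0.08 × 0.03 = 0.0024
  Cato: 0.15 × 0.21 = 0.0315
  Dunn: 0.31 × 0.26 = 0.0806
  Eyre: 0.46 × 0.004 = 0.00184
Normalizing constant = 0.11634.
The ratio is 0.0024 / 0.00184 (the normalizer cancels) = 1.3043.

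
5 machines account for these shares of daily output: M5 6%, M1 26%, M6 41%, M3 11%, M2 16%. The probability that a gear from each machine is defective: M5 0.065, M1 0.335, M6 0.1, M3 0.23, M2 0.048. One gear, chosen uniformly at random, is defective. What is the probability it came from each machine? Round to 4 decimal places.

M5 0.0236, M1 0.5279, M6 0.2485, M3 0.1534, M2 0.0466

By Bayes' rule, posterior ∝ prior × likelihood:
  M5: 0.06 × 0.065 = 0.0039
  M1: 0.26 × 0.335 = 0.0871
  M6: 0.41 × 0.1 = 0.041
  M3: 0.11 × 0.23 = 0.0253
  M2: 0.16 × 0.048 = 0.00768
Normalizing constant = 0.16498.
P(M5 | defective) = 0.0039/0.16498 ≈ 0.0236
P(M1 | defective) = 0.0871/0.16498 ≈ 0.5279
P(M6 | defective) = 0.041/0.16498 ≈ 0.2485
P(M3 | defective) = 0.0253/0.16498 ≈ 0.1534
P(M2 | defective) = 0.00768/0.16498 ≈ 0.0466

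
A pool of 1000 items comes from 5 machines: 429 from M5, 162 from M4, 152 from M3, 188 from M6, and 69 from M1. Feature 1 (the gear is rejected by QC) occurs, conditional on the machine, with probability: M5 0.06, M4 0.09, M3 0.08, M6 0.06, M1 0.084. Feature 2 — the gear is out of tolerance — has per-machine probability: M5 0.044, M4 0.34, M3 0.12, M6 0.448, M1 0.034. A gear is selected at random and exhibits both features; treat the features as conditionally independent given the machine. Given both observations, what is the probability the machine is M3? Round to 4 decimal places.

By Bayes' rule, posterior ∝ prior × likelihood:
  M5: 0.429 × 0.06 × 0.044 = 0.00113256
  M4: 0.162 × 0.09 × 0.34 = 0.0049572
  M3: 0.152 × 0.08 × 0.12 = 0.0014592
  M6: 0.188 × 0.06 × 0.448 = 0.00505344
  M1: 0.069 × 0.084 × 0.034 = 0.000197064
Normalizing constant = 0.012799464.
P(M3 | evidence) = 0.0014592 / 0.012799464 ≈ 0.1140.

0.1140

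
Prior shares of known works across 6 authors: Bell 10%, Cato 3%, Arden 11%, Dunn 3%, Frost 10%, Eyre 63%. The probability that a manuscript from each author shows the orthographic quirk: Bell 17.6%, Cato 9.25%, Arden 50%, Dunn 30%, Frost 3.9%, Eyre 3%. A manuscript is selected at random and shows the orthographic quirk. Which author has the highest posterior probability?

Arden

Prior × likelihood for each hypothesis:
  Bell: 0.1 × 0.176 = 0.0176
  Cato: 0.03 × 0.0925 = 0.002775
  Arden: 0.11 × 0.5 = 0.055
  Dunn: 0.03 × 0.3 = 0.009
  Frost: 0.1 × 0.039 = 0.0039
  Eyre: 0.63 × 0.03 = 0.0189
Total = 0.107175.
Largest term belongs to Arden, so Arden is most probable.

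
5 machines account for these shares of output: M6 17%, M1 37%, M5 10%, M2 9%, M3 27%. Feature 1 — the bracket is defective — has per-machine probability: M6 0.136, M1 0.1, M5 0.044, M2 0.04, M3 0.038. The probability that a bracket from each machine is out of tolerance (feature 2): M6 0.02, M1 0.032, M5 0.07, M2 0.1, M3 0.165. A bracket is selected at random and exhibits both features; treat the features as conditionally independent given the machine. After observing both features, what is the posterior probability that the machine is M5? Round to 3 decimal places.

Unnormalized posteriors (prior × likelihood):
  M6: 0.17 × 0.136 × 0.02 = 0.0004624
  M1: 0.37 × 0.1 × 0.032 = 0.001184
  M5: 0.1 × 0.044 × 0.07 = 0.000308
  M2: 0.09 × 0.04 × 0.1 = 0.00036
  M3: 0.27 × 0.038 × 0.165 = 0.0016929
Normalizing constant = 0.0040073.
P(M5 | evidence) = 0.000308 / 0.0040073 ≈ 0.077.

0.077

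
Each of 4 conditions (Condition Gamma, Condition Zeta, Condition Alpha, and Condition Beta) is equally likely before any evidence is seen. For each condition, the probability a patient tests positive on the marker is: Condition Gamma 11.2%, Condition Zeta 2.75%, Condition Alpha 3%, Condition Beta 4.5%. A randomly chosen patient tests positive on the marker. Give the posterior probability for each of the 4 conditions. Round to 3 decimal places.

Since the prior is uniform, the posterior is proportional to the likelihood:
  Condition Gamma: 0.112
  Condition Zeta: 0.0275
  Condition Alpha: 0.03
  Condition Beta: 0.045
Total = 0.2145.
P(Condition Gamma | marker-positive) = 0.112/0.2145 ≈ 0.522
P(Condition Zeta | marker-positive) = 0.0275/0.2145 ≈ 0.128
P(Condition Alpha | marker-positive) = 0.03/0.2145 ≈ 0.140
P(Condition Beta | marker-positive) = 0.045/0.2145 ≈ 0.210
(Check: 0.522+0.128+0.140+0.210 = 1.000.)

Condition Gamma 0.522, Condition Zeta 0.128, Condition Alpha 0.140, Condition Beta 0.210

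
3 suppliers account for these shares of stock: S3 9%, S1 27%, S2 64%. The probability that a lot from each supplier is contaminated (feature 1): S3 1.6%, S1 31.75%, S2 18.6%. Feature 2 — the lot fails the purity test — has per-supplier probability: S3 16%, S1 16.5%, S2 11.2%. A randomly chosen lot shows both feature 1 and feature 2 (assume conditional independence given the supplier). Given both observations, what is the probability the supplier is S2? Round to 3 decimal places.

0.481

Unnormalized posteriors (prior × likelihood):
  S3: 0.09 × 0.016 × 0.16 = 0.0002304
  S1: 0.27 × 0.3175 × 0.165 = 0.014144625
  S2: 0.64 × 0.186 × 0.112 = 0.01333248
Sum = 0.027707505.
P(S2 | evidence) = 0.01333248 / 0.027707505 ≈ 0.481.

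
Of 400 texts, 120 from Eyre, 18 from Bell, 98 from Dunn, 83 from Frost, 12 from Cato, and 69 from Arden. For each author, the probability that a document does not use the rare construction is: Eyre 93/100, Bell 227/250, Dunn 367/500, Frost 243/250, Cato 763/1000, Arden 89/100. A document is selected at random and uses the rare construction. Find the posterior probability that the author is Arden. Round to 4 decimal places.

0.1553

Taking complements, P(rare-form | each) = Eyre 0.07, Bell 0.092, Dunn 0.266, Frost 0.028, Cato 0.237, Arden 0.11.
Prior × likelihood for each hypothesis:
  Eyre: 0.3 × 0.07 = 0.021
  Bell: 0.045 × 0.092 = 0.00414
  Dunn: 0.245 × 0.266 = 0.06517
  Frost: 0.2075 × 0.028 = 0.00581
  Cato: 0.03 × 0.237 = 0.00711
  Arden: 0.1725 × 0.11 = 0.018975
Total = 0.122205.
P(Arden | evidence) = 0.018975 / 0.122205 ≈ 0.1553.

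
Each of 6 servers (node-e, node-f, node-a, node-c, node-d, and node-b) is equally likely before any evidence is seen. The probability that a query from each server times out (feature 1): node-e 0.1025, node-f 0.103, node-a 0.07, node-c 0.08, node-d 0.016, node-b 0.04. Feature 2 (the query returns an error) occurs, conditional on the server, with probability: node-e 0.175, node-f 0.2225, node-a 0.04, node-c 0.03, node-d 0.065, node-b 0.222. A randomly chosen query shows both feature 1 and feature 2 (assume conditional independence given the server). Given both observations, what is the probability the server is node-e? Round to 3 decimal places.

0.320

Since the prior is uniform, the posterior is proportional to the likelihood:
  node-e: 0.1025 × 0.175 = 0.0179375
  node-f: 0.103 × 0.2225 = 0.0229175
  node-a: 0.07 × 0.04 = 0.0028
  node-c: 0.08 × 0.03 = 0.0024
  node-d: 0.016 × 0.065 = 0.00104
  node-b: 0.04 × 0.222 = 0.00888
Total = 0.055975.
P(node-e | evidence) = 0.0179375 / 0.055975 ≈ 0.320.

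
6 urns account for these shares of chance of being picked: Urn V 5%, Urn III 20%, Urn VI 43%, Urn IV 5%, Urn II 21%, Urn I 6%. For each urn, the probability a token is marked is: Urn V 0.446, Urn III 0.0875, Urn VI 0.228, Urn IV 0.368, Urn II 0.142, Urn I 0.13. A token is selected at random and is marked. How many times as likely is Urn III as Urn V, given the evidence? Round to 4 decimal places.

Prior × likelihood for each hypothesis:
  Urn V: 0.05 × 0.446 = 0.0223
  Urn III: 0.2 × 0.0875 = 0.0175
  Urn VI: 0.43 × 0.228 = 0.09804
  Urn IV: 0.05 × 0.368 = 0.0184
  Urn II: 0.21 × 0.142 = 0.02982
  Urn I: 0.06 × 0.13 = 0.0078
Total = 0.19386.
The ratio is 0.0175 / 0.0223 (the normalizer cancels) = 0.7848.

0.7848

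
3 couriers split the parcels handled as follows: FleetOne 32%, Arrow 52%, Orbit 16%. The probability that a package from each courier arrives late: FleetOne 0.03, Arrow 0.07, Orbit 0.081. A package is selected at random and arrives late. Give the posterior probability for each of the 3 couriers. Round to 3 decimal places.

FleetOne 0.163, Arrow 0.617, Orbit 0.220

Compute prior × likelihood for every hypothesis:
  FleetOne: 0.32 × 0.03 = 0.0096
  Arrow: 0.52 × 0.07 = 0.0364
  Orbit: 0.16 × 0.081 = 0.01296
Sum = 0.05896.
P(FleetOne | late) = 0.0096/0.05896 ≈ 0.163
P(Arrow | late) = 0.0364/0.05896 ≈ 0.617
P(Orbit | late) = 0.01296/0.05896 ≈ 0.220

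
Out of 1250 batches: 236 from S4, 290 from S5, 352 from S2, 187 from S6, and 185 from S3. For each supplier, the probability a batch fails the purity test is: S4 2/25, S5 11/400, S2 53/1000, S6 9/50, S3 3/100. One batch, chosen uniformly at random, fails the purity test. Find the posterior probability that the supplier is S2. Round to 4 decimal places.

Unnormalized posteriors (prior × likelihood):
  S4: 0.1888 × 0.08 = 0.015104
  S5: 0.232 × 0.0275 = 0.00638
  S2: 0.2816 × 0.053 = 0.0149248
  S6: 0.1496 × 0.18 = 0.026928
  S3: 0.148 × 0.03 = 0.00444
Normalizing constant = 0.0677768.
P(S2 | evidence) = 0.0149248 / 0.0677768 ≈ 0.2202.

0.2202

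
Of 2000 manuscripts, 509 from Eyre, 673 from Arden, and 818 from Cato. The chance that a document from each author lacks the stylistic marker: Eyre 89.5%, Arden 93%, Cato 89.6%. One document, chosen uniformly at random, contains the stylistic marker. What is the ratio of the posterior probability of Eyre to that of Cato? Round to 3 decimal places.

0.628

Taking complements, P(marker | each) = Eyre 0.105, Arden 0.07, Cato 0.104.
By Bayes' rule, posterior ∝ prior × likelihood:
  Eyre: 0.2545 × 0.105 = 0.0267225
  Arden: 0.3365 × 0.07 = 0.023555
  Cato: 0.409 × 0.104 = 0.042536
Normalizing constant = 0.0928135.
The ratio is 0.0267225 / 0.042536 (the normalizer cancels) = 0.628.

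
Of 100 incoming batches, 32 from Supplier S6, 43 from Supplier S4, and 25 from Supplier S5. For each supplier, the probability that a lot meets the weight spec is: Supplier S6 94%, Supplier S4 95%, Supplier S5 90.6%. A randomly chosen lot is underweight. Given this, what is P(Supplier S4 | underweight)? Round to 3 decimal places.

Taking complements, P(underweight | each) = Supplier S6 0.06, Supplier S4 0.05, Supplier S5 0.094.
Unnormalized posteriors (prior × likelihood):
  Supplier S6: 0.32 × 0.06 = 0.0192
  Supplier S4: 0.43 × 0.05 = 0.0215
  Supplier S5: 0.25 × 0.094 = 0.0235
Normalizing constant = 0.0642.
P(Supplier S4 | evidence) = 0.0215 / 0.0642 ≈ 0.335.

0.335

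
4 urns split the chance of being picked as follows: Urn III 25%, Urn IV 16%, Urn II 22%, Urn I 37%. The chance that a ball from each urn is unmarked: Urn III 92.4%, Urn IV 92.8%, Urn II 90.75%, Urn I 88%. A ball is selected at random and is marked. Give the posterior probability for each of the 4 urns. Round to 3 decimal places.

Urn III 0.199, Urn IV 0.121, Urn II 0.214, Urn I 0.466

Taking complements, P(marked | each) = Urn III 0.076, Urn IV 0.072, Urn II 0.0925, Urn I 0.12.
Unnormalized posteriors (prior × likelihood):
  Urn III: 0.25 × 0.076 = 0.019
  Urn IV: 0.16 × 0.072 = 0.01152
  Urn II: 0.22 × 0.0925 = 0.02035
  Urn I: 0.37 × 0.12 = 0.0444
Normalizing constant = 0.09527.
P(Urn III | marked) = 0.019/0.09527 ≈ 0.199
P(Urn IV | marked) = 0.01152/0.09527 ≈ 0.121
P(Urn II | marked) = 0.02035/0.09527 ≈ 0.214
P(Urn I | marked) = 0.0444/0.09527 ≈ 0.466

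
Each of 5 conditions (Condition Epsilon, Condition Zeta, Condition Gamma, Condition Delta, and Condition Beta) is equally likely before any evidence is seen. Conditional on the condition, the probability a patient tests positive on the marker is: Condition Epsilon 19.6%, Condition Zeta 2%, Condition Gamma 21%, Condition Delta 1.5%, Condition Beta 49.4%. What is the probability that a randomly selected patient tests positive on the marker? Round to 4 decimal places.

Since the prior is uniform, the posterior is proportional to the likelihood:
  Condition Epsilon: 0.196
  Condition Zeta: 0.02
  Condition Gamma: 0.21
  Condition Delta: 0.015
  Condition Beta: 0.494
P(marker-positive) = (1/5) × (0.196 + 0.02 + 0.21 + 0.015 + 0.494) = 0.935/5 ≈ 0.1870.

0.1870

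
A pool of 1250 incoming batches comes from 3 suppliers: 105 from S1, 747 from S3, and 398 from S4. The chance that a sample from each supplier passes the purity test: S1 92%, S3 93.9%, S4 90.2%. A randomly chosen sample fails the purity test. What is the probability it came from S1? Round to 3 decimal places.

0.090

Taking complements, P(off-spec | each) = S1 0.08, S3 0.061, S4 0.098.
Unnormalized posteriors (prior × likelihood):
  S1: 0.084 × 0.08 = 0.00672
  S3: 0.5976 × 0.061 = 0.0364536
  S4: 0.3184 × 0.098 = 0.0312032
Total = 0.0743768.
P(S1 | evidence) = 0.00672 / 0.0743768 ≈ 0.090.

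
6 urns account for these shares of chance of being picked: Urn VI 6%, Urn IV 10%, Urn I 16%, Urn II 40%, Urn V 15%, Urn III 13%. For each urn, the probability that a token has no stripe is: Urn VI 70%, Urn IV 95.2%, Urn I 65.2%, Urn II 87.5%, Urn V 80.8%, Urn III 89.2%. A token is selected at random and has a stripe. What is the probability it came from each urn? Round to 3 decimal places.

Urn VI 0.105, Urn IV 0.028, Urn I 0.325, Urn II 0.292, Urn V 0.168, Urn III 0.082

Taking complements, P(striped | each) = Urn VI 0.3, Urn IV 0.048, Urn I 0.348, Urn II 0.125, Urn V 0.192, Urn III 0.108.
Unnormalized posteriors (prior × likelihood):
  Urn VI: 0.06 × 0.3 = 0.018
  Urn IV: 0.1 × 0.048 = 0.0048
  Urn I: 0.16 × 0.348 = 0.05568
  Urn II: 0.4 × 0.125 = 0.05
  Urn V: 0.15 × 0.192 = 0.0288
  Urn III: 0.13 × 0.108 = 0.01404
Sum = 0.17132.
P(Urn VI | striped) = 0.018/0.17132 ≈ 0.105
P(Urn IV | striped) = 0.0048/0.17132 ≈ 0.028
P(Urn I | striped) = 0.05568/0.17132 ≈ 0.325
P(Urn II | striped) = 0.05/0.17132 ≈ 0.292
P(Urn V | striped) = 0.0288/0.17132 ≈ 0.168
P(Urn III | striped) = 0.01404/0.17132 ≈ 0.082
(Check: 0.105+0.028+0.325+0.292+0.168+0.082 = 1.000.)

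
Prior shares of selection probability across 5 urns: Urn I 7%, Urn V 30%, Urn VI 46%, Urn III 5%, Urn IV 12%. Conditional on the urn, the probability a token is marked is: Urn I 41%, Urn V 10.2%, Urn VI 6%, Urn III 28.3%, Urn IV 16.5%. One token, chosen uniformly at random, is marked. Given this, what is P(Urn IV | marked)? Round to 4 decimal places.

0.1638

By Bayes' rule, posterior ∝ prior × likelihood:
  Urn I: 0.07 × 0.41 = 0.0287
  Urn V: 0.3 × 0.102 = 0.0306
  Urn VI: 0.46 × 0.06 = 0.0276
  Urn III: 0.05 × 0.283 = 0.01415
  Urn IV: 0.12 × 0.165 = 0.0198
Total = 0.12085.
P(Urn IV | evidence) = 0.0198 / 0.12085 ≈ 0.1638.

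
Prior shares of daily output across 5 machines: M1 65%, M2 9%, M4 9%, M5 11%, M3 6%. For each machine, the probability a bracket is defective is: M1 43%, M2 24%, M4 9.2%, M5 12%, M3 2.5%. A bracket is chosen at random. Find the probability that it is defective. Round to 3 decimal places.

By Bayes' rule, posterior ∝ prior × likelihood:
  M1: 0.65 × 0.43 = 0.2795
  M2: 0.09 × 0.24 = 0.0216
  M4: 0.09 × 0.092 = 0.00828
  M5: 0.11 × 0.12 = 0.0132
  M3: 0.06 × 0.025 = 0.0015
P(defective) = 0.2795 + 0.0216 + 0.00828 + 0.0132 + 0.0015 = 0.32408 → 0.324.

0.324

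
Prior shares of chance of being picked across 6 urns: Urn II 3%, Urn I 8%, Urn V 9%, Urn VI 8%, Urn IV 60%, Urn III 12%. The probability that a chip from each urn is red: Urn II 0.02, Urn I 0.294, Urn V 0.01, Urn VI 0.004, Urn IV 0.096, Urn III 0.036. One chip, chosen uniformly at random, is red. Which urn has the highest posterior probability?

Urn IV

Compute prior × likelihood for every hypothesis:
  Urn II: 0.03 × 0.02 = 0.0006
  Urn I: 0.08 × 0.294 = 0.02352
  Urn V: 0.09 × 0.01 = 0.0009
  Urn VI: 0.08 × 0.004 = 0.00032
  Urn IV: 0.6 × 0.096 = 0.0576
  Urn III: 0.12 × 0.036 = 0.00432
Normalizing constant = 0.08726.
Largest term belongs to Urn IV, so Urn IV is most probable.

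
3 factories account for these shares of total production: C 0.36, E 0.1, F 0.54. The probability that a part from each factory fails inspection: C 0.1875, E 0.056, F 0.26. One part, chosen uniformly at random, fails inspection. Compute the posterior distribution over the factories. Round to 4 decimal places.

By Bayes' rule, posterior ∝ prior × likelihood:
  C: 0.36 × 0.1875 = 0.0675
  E: 0.1 × 0.056 = 0.0056
  F: 0.54 × 0.26 = 0.1404
Normalizing constant = 0.2135.
P(C | nonconforming) = 0.0675/0.2135 ≈ 0.3162
P(E | nonconforming) = 0.0056/0.2135 ≈ 0.0262
P(F | nonconforming) = 0.1404/0.2135 ≈ 0.6576
(Check: 0.3162+0.0262+0.6576 = 1.0000.)

C 0.3162, E 0.0262, F 0.6576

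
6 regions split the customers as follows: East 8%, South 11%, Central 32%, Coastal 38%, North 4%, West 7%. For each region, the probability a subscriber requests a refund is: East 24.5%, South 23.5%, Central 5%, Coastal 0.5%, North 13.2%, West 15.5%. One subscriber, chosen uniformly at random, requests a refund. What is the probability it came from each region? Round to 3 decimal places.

Compute prior × likelihood for every hypothesis:
  East: 0.08 × 0.245 = 0.0196
  South: 0.11 × 0.235 = 0.02585
  Central: 0.32 × 0.05 = 0.016
  Coastal: 0.38 × 0.005 = 0.0019
  North: 0.04 × 0.132 = 0.00528
  West: 0.07 × 0.155 = 0.01085
Total = 0.07948.
P(East | refund) = 0.0196/0.07948 ≈ 0.247
P(South | refund) = 0.02585/0.07948 ≈ 0.325
P(Central | refund) = 0.016/0.07948 ≈ 0.201
P(Coastal | refund) = 0.0019/0.07948 ≈ 0.024
P(North | refund) = 0.00528/0.07948 ≈ 0.066
P(West | refund) = 0.01085/0.07948 ≈ 0.137

East 0.247, South 0.325, Central 0.201, Coastal 0.024, North 0.066, West 0.137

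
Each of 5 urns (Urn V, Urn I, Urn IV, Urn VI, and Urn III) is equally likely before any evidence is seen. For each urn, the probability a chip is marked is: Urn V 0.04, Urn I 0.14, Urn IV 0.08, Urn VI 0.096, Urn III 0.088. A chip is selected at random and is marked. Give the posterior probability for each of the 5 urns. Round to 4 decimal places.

With a uniform prior (1/5 each), posterior ∝ likelihood:
  Urn V: 0.04
  Urn I: 0.14
  Urn IV: 0.08
  Urn VI: 0.096
  Urn III: 0.088
Total = 0.444.
P(Urn V | marked) = 0.04/0.444 ≈ 0.0901
P(Urn I | marked) = 0.14/0.444 ≈ 0.3153
P(Urn IV | marked) = 0.08/0.444 ≈ 0.1802
P(Urn VI | marked) = 0.096/0.444 ≈ 0.2162
P(Urn III | marked) = 0.088/0.444 ≈ 0.1982

Urn V 0.0901, Urn I 0.3153, Urn IV 0.1802, Urn VI 0.2162, Urn III 0.1982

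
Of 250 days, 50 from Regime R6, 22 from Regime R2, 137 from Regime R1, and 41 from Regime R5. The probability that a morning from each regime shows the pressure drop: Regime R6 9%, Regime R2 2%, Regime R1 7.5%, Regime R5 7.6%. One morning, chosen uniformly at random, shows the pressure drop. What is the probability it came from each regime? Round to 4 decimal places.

By Bayes' rule, posterior ∝ prior × likelihood:
  Regime R6: 0.2 × 0.09 = 0.018
  Regime R2: 0.088 × 0.02 = 0.00176
  Regime R1: 0.548 × 0.075 = 0.0411
  Regime R5: 0.164 × 0.076 = 0.012464
Total = 0.073324.
P(Regime R6 | drop) = 0.018/0.073324 ≈ 0.2455
P(Regime R2 | drop) = 0.00176/0.073324 ≈ 0.0240
P(Regime R1 | drop) = 0.0411/0.073324 ≈ 0.5605
P(Regime R5 | drop) = 0.012464/0.073324 ≈ 0.1700

Regime R6 0.2455, Regime R2 0.0240, Regime R1 0.5605, Regime R5 0.1700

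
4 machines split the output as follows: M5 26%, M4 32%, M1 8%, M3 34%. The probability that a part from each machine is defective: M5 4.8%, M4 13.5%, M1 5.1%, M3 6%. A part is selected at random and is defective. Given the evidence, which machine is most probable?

Unnormalized posteriors (prior × likelihood):
  M5: 0.26 × 0.048 = 0.01248
  M4: 0.32 × 0.135 = 0.0432
  M1: 0.08 × 0.051 = 0.00408
  M3: 0.34 × 0.06 = 0.0204
Total = 0.08016.
Largest term belongs to M4, so M4 is most probable.

M4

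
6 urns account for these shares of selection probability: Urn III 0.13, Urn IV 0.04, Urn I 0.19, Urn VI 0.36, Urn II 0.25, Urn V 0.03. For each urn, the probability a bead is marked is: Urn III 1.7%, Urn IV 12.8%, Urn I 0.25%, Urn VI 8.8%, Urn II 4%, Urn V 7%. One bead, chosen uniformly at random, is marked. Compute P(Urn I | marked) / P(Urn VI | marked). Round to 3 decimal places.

Prior × likelihood for each hypothesis:
  Urn III: 0.13 × 0.017 = 0.00221
  Urn IV: 0.04 × 0.128 = 0.00512
  Urn I: 0.19 × 0.0025 = 0.000475
  Urn VI: 0.36 × 0.088 = 0.03168
  Urn II: 0.25 × 0.04 = 0.01
  Urn V: 0.03 × 0.07 = 0.0021
Total = 0.051585.
The ratio is 0.000475 / 0.03168 (the normalizer cancels) = 0.015.

0.015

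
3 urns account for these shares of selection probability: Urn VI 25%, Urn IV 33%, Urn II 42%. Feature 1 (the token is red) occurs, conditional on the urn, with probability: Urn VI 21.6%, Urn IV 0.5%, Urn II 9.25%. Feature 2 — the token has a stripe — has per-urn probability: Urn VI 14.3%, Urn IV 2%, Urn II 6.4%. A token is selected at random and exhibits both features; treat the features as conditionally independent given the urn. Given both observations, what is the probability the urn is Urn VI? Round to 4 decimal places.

By Bayes' rule, posterior ∝ prior × likelihood:
  Urn VI: 0.25 × 0.216 × 0.143 = 0.007722
  Urn IV: 0.33 × 0.005 × 0.02 = 0.000033
  Urn II: 0.42 × 0.0925 × 0.064 = 0.0024864
Sum = 0.0102414.
P(Urn VI | evidence) = 0.007722 / 0.0102414 ≈ 0.7540.

0.7540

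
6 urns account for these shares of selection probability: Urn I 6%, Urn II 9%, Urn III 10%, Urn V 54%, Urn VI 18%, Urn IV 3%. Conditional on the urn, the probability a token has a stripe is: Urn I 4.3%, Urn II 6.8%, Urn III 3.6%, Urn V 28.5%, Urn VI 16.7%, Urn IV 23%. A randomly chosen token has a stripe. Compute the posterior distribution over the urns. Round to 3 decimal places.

Unnormalized posteriors (prior × likelihood):
  Urn I: 0.06 × 0.043 = 0.00258
  Urn II: 0.09 × 0.068 = 0.00612
  Urn III: 0.1 × 0.036 = 0.0036
  Urn V: 0.54 × 0.285 = 0.1539
  Urn VI: 0.18 × 0.167 = 0.03006
  Urn IV: 0.03 × 0.23 = 0.0069
Total = 0.20316.
P(Urn I | striped) = 0.00258/0.20316 ≈ 0.013
P(Urn II | striped) = 0.00612/0.20316 ≈ 0.030
P(Urn III | striped) = 0.0036/0.20316 ≈ 0.018
P(Urn V | striped) = 0.1539/0.20316 ≈ 0.758
P(Urn VI | striped) = 0.03006/0.20316 ≈ 0.148
P(Urn IV | striped) = 0.0069/0.20316 ≈ 0.034

Urn I 0.013, Urn II 0.030, Urn III 0.018, Urn V 0.758, Urn VI 0.148, Urn IV 0.034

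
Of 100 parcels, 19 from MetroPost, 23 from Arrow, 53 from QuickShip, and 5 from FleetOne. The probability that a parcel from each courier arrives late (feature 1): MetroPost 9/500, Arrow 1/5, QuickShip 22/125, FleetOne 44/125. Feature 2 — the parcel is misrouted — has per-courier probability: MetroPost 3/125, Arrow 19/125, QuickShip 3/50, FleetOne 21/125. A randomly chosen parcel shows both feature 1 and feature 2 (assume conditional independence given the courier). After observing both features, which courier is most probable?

Compute prior × likelihood for every hypothesis:
  MetroPost: 0.19 × 0.018 × 0.024 = 0.00008208
  Arrow: 0.23 × 0.2 × 0.152 = 0.006992
  QuickShip: 0.53 × 0.176 × 0.06 = 0.0055968
  FleetOne: 0.05 × 0.352 × 0.168 = 0.0029568
Normalizing constant = 0.01562768.
Largest term belongs to Arrow, so Arrow is most probable.

Arrow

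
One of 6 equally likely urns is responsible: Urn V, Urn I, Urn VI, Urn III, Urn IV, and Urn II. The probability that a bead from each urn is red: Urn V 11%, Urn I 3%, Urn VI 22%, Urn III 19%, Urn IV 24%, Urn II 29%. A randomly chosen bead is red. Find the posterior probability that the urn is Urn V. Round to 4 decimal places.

Since the prior is uniform, the posterior is proportional to the likelihood:
  Urn V: 0.11
  Urn I: 0.03
  Urn VI: 0.22
  Urn III: 0.19
  Urn IV: 0.24
  Urn II: 0.29
Sum = 1.08.
P(Urn V | evidence) = 0.11 / 1.08 ≈ 0.1019.

0.1019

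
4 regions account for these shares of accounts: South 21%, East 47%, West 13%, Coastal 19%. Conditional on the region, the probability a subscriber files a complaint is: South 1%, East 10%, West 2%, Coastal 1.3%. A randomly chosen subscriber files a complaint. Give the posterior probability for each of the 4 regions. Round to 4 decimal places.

South 0.0388, East 0.8676, West 0.0480, Coastal 0.0456

Compute prior × likelihood for every hypothesis:
  South: 0.21 × 0.01 = 0.0021
  East: 0.47 × 0.1 = 0.047
  West: 0.13 × 0.02 = 0.0026
  Coastal: 0.19 × 0.013 = 0.00247
Sum = 0.05417.
P(South | complaint) = 0.0021/0.05417 ≈ 0.0388
P(East | complaint) = 0.047/0.05417 ≈ 0.8676
P(West | complaint) = 0.0026/0.05417 ≈ 0.0480
P(Coastal | complaint) = 0.00247/0.05417 ≈ 0.0456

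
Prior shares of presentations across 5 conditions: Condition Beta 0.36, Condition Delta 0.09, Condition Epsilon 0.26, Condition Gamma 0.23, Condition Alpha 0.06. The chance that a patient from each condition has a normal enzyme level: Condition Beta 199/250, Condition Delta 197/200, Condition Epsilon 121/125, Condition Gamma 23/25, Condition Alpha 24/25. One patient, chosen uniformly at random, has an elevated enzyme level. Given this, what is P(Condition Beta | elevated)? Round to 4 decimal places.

Taking complements, P(elevated | each) = Condition Beta 0.204, Condition Delta 0.015, Condition Epsilon 0.032, Condition Gamma 0.08, Condition Alpha 0.04.
Compute prior × likelihood for every hypothesis:
  Condition Beta: 0.36 × 0.204 = 0.07344
  Condition Delta: 0.09 × 0.015 = 0.00135
  Condition Epsilon: 0.26 × 0.032 = 0.00832
  Condition Gamma: 0.23 × 0.08 = 0.0184
  Condition Alpha: 0.06 × 0.04 = 0.0024
Total = 0.10391.
P(Condition Beta | evidence) = 0.07344 / 0.10391 ≈ 0.7068.

0.7068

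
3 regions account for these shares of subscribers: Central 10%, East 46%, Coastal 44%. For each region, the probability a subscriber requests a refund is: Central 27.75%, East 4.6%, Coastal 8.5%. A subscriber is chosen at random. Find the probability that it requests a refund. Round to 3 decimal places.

By Bayes' rule, posterior ∝ prior × likelihood:
  Central: 0.1 × 0.2775 = 0.02775
  East: 0.46 × 0.046 = 0.02116
  Coastal: 0.44 × 0.085 = 0.0374
P(refund) = 0.02775 + 0.02116 + 0.0374 = 0.08631 → 0.086.

0.086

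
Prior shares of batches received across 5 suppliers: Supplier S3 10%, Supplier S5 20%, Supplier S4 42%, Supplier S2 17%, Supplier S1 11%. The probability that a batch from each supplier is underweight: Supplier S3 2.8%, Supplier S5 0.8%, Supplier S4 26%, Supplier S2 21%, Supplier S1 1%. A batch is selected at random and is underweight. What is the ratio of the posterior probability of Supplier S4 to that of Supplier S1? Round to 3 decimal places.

Unnormalized posteriors (prior × likelihood):
  Supplier S3: 0.1 × 0.028 = 0.0028
  Supplier S5: 0.2 × 0.008 = 0.0016
  Supplier S4: 0.42 × 0.26 = 0.1092
  Supplier S2: 0.17 × 0.21 = 0.0357
  Supplier S1: 0.11 × 0.01 = 0.0011
Sum = 0.1504.
The ratio is 0.1092 / 0.0011 (the normalizer cancels) = 99.273.

99.273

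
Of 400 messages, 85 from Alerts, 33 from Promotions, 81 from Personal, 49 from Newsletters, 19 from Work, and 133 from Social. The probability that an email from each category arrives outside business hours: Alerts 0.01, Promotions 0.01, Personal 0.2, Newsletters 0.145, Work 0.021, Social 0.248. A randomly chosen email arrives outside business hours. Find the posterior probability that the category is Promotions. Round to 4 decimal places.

By Bayes' rule, posterior ∝ prior × likelihood:
  Alerts: 0.2125 × 0.01 = 0.002125
  Promotions: 0.0825 × 0.01 = 0.000825
  Personal: 0.2025 × 0.2 = 0.0405
  Newsletters: 0.1225 × 0.145 = 0.0177625
  Work: 0.0475 × 0.021 = 0.0009975
  Social: 0.3325 × 0.248 = 0.08246
Total = 0.14467.
P(Promotions | evidence) = 0.000825 / 0.14467 ≈ 0.0057.

0.0057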